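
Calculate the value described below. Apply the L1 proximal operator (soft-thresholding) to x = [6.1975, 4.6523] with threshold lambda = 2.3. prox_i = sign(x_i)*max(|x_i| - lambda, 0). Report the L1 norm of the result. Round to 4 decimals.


Soft-thresholding with lambda = 2.3:
prox(6.1975) = sign(6.1975)*max(|6.1975| - 2.3, 0) = 3.8975
prox(4.6523) = sign(4.6523)*max(|4.6523| - 2.3, 0) = 2.3523
prox(x) = [3.8975, 2.3523]
||prox(x)||_1 = 3.8975 + 2.3523 = 6.2498


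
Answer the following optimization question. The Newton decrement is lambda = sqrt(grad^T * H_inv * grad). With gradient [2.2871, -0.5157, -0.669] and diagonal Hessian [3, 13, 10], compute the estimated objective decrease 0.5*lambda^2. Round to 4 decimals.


Step 1: H is diagonal, so H^(-1) * g = [0.7624, -0.0397, -0.0669].
Step 2: g^T H^(-1) g = sum_i g_i^2 / H_ii
  = (2.2871)^2/3 + (-0.5157)^2/13 + (-0.669)^2/10
  = 1.7436 + 0.0205 + 0.0448 = 1.8088
Step 3: Objective decrease = 0.5 * g^T H^(-1) g = 0.9044


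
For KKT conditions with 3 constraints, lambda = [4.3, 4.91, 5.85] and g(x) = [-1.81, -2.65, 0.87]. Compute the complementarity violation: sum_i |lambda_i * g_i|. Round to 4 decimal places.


KKT complementary slackness check:
lambda_1 * g_1 = 4.3 * -1.81 = -7.783
lambda_2 * g_2 = 4.91 * -2.65 = -13.0115
lambda_3 * g_3 = 5.85 * 0.87 = 5.0895
Total violation = 7.783 + 13.0115 + 5.0895 = 25.884


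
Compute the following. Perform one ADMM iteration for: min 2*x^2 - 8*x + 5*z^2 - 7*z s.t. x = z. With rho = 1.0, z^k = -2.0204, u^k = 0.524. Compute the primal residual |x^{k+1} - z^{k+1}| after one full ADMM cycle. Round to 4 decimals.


ADMM iteration with rho = 1.0, z^k = -2.0204, u^k = 0.524
Step 1: x-update.
Minimize 2*x^2 - 8*x + (1.0/2)*(x + 2.0204 + 0.524)^2
FOC: (2*2 + 1.0)*x = 8 + 1.0*(-2.0204 - 0.524)
x^{k+1} = 1.0911
Step 2: z-update.
Minimize 5*z^2 - 7*z + (1.0/2)*(1.0911 - z + 0.524)^2
FOC: (2*5 + 1.0)*z = 7 + 1.0*(1.0911 + 0.524)
z^{k+1} = 0.7832
Step 3: u-update.
u^{k+1} = 0.524 + 1.0911 - 0.7832 = 0.8319
Step 4: Primal residual = |1.0911 - 0.7832| = 0.3079


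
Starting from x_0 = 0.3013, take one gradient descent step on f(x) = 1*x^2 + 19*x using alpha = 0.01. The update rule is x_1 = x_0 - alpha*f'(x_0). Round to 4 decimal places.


We compute the gradient at x_0 and apply the update.
f'(x) = 2*x + 19
f'(0.3013) = 2*0.3013 + 19 = 19.6026
x_1 = 0.3013 - 0.01*19.6026 = 0.1053


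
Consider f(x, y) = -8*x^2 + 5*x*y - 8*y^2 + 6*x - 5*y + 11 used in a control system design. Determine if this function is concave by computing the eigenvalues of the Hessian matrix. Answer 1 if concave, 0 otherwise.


The Hessian of f(x,y) = -8*x^2 + 5*x*y - 8*y^2 + 6*x - 5*y + 11 is:
H = [[-16, 5], [5, -16]]
Trace = -16 - 16 = -32
Determinant = -16*-16 - (5)^2 = 231
Discriminant = (-32)^2 - 4*231 = 100.0
Eigenvalues: lambda_1 = -21.0, lambda_2 = -11.0
The function is concave.

1


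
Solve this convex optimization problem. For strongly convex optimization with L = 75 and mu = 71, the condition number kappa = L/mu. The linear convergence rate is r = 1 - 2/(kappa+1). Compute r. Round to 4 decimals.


Step 1: Compute the condition number.
kappa = L/mu = 75/71 = 1.0563
Step 2: Compute the convergence rate.
r = 1 - 2/(kappa + 1) = 1 - 2*mu/(L + mu) = (L - mu)/(L + mu) = 4/146 = 0.0274


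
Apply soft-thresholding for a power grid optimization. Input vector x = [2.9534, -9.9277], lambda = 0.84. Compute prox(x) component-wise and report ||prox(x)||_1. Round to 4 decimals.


Soft-thresholding with lambda = 0.84:
prox(2.9534) = sign(2.9534)*max(|2.9534| - 0.84, 0) = 2.1134
prox(-9.9277) = sign(-9.9277)*max(|-9.9277| - 0.84, 0) = -9.0877
prox(x) = [2.1134, -9.0877]
||prox(x)||_1 = 2.1134 + 9.0877 = 11.2011


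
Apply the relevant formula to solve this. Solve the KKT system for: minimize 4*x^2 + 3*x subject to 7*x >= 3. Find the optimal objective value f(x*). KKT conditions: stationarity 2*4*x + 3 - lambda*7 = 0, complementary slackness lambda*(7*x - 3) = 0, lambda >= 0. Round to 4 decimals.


Step 1: Try lambda = 0 (constraint inactive).
x_unc = -3/(2*4) = -0.375
Check: 7*-0.375 = -2.625 < 3 -- violated!
Step 2: Constraint must be active: 7*x = 3
x* = 3/7 = 0.4286 (rounded; the exact value 3/7 is used below)
lambda = (2*4*(3/7) + 3)/7 = 0.9184
Step 3: Compute optimal value.
f(x*) = 4*(3/7)^2 + 3*(3/7) = 2.0204


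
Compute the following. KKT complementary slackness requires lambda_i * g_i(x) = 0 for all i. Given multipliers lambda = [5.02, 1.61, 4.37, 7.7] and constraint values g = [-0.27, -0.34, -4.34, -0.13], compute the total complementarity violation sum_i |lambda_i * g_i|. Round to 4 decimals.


KKT complementary slackness check:
lambda_1 * g_1 = 5.02 * -0.27 = -1.3554
lambda_2 * g_2 = 1.61 * -0.34 = -0.5474
lambda_3 * g_3 = 4.37 * -4.34 = -18.9658
lambda_4 * g_4 = 7.7 * -0.13 = -1.001
Total violation = 1.3554 + 0.5474 + 18.9658 + 1.001 = 21.8696


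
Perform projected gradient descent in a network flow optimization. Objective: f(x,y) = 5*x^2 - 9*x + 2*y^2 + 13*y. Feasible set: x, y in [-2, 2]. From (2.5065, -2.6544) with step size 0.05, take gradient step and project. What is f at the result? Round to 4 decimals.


Step 1: Compute gradient at (2.5065, -2.6544).
grad_x = 2*5*2.5065 - 9 = 16.065
grad_y = 2*2*-2.6544 + 13 = 2.3824
Step 2: Gradient step.
x_raw = 2.5065 - 0.05*16.065 = 1.7033
y_raw = -2.6544 - 0.05*2.3824 = -2.7735
Step 3: Project onto [-2, 2].
x_proj = clip(1.7033) = 1.7033
y_proj = clip(-2.7735) = -2.0
Step 4: Evaluate f.
f(1.7033, -2.0) = -18.8239


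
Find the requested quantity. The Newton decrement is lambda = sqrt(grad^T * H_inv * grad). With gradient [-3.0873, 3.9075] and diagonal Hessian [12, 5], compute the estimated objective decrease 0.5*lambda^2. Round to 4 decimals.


Step 1: H is diagonal, so H^(-1) * g = [-0.2573, 0.7815].
Step 2: g^T H^(-1) g = sum_i g_i^2 / H_ii
  = (-3.0873)^2/12 + (3.9075)^2/5
  = 0.7943 + 3.0537 = 3.848
Step 3: Objective decrease = 0.5 * g^T H^(-1) g = 1.924


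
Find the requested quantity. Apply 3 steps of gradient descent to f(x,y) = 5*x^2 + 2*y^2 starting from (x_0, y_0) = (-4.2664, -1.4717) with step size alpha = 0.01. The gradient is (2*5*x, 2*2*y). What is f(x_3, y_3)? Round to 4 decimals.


Gradient descent on f(x,y) = 5*x^2 + 2*y^2.
Starting point: (-4.2664, -1.4717), alpha = 0.01
Step 1: grad_x = 2*5*-4.2664 = -42.664, grad_y = 2*2*-1.4717 = -5.8868
  x_1 = -4.2664 - 0.01*-42.664 = -3.8398
  y_1 = -1.4717 - 0.01*-5.8868 = -1.4128
Step 2: grad_x = 2*5*-3.8398 = -38.3976, grad_y = 2*2*-1.4128 = -5.6513
  x_2 = -3.8398 - 0.01*-38.3976 = -3.4558
  y_2 = -1.4128 - 0.01*-5.6513 = -1.3563
Step 3: grad_x = 2*5*-3.4558 = -34.5578, grad_y = 2*2*-1.3563 = -5.4253
  x_3 = -3.4558 - 0.01*-34.5578 = -3.1102
  y_3 = -1.3563 - 0.01*-5.4253 = -1.3021
f(-3.1102, -1.3021) = 5*(-3.1102)^2 + 2*(-1.3021)^2 = 51.7576


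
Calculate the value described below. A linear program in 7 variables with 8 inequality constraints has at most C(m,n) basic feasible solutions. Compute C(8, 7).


Each vertex corresponds to some choice of n active constraints out of m, so the number of vertices is at most C(m, n) = m! / (n!(m-n)!).
m = 8, n = 7
Numerator: 8 * 7 * 6 * 5 * 4 * 3 * 2
Denominator: 7! = 5040
C(8, 7) = 8


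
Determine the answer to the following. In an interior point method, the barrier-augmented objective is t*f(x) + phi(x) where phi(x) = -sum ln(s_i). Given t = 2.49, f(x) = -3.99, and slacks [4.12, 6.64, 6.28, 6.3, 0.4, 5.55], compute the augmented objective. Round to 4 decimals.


Step 1: Compute log-barrier.
ln values: [1.4159, 1.8931, 1.8374, 1.8405, -0.9163, 1.7138]
phi = -(1.4159 + 1.8931 + 1.8374 + 1.8405 - 0.9163 + 1.7138) = -7.7844
Step 2: Compute augmented objective.
t*f(x) = 2.49*-3.99 = -9.9351
Total = -9.9351 - 7.7844 = -17.7195


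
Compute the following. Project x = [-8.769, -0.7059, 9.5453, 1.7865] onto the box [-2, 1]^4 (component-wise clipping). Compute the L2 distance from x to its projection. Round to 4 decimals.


Project each component onto [-2, 1].
clip(-8.769) = -2.0, clip(-0.7059) = -0.7059, clip(9.5453) = 1.0, clip(1.7865) = 1.0
Projection = [-2.0, -0.7059, 1.0, 1.0]
Squared diffs: [45.8194, 0.0, 73.0222, 0.6186]
Distance = sqrt(119.4602) = 10.9298


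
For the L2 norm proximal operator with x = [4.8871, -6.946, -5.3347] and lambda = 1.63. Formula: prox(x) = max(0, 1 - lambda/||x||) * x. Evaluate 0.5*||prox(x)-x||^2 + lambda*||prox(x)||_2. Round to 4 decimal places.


Step 1: Compute ||x||.
||x|| = 10.0294
Step 2: Compute scaling factor.
scale = max(0, 1 - 1.63/10.0294) = 0.8375
Step 3: prox(x) = [4.0928, -5.8171, -4.4677]
||prox(x)|| = 8.3994
Step 4: Proximal objective.
0.5*||prox-x||^2 = 1.3285
lambda*||prox|| = 13.691
Total = 15.0195


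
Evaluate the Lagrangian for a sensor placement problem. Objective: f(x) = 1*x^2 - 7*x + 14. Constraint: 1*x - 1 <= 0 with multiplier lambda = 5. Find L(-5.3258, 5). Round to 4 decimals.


Step 1: Evaluate f(x).
f(-5.3258) = 1*(-5.3258)^2 - 7*(-5.3258) + 14 = 79.6447
Step 2: Evaluate g(x).
g(-5.3258) = 1*-5.3258 - 1 = -6.3258
Step 3: Compute Lagrangian.
L = 79.6447 + 5*-6.3258 = 48.0157


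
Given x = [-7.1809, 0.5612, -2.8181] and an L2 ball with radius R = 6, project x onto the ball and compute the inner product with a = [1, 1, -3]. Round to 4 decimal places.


Step 1: Compute ||x|| (intermediates to 6 decimals).
||x|| = sqrt((-7.1809)^2 + 0.5612^2 + (-2.8181)^2) = 7.734466
Step 2: Project.
Since ||x|| > R, scale = R/||x|| = 6/7.734466 = 0.775748, proj(x) = scale * x
proj(x) = [-5.570569, 0.43535, -2.186135]
Step 3: Dot product.
a^T * proj(x) = 1*(-5.570569) + 1*0.43535 - 3*(-2.186135) = 1.4232


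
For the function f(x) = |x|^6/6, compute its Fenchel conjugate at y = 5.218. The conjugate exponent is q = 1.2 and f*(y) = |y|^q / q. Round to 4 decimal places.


The conjugate exponent q satisfies 1/p + 1/q = 1.
p = 6, so q = 6/(6 - 1) = 1.2
|y|^q = 5.218^1.2 = 7.2611
f*(5.218) = 7.2611 / 1.2 = 6.051


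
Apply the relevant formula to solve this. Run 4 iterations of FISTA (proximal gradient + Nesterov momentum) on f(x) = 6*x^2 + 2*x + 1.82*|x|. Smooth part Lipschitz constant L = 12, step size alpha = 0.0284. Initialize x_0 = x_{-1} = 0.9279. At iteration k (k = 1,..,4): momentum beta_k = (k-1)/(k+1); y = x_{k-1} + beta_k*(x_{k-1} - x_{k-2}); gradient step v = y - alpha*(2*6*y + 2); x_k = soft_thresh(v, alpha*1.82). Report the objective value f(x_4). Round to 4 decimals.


FISTA on f(x) = 6*x^2 + 2*x + 1.82*|x|
L = 12, alpha = 0.0284
Iteration 1: beta = 0.0, y = 0.9279 + 0.0*(0.9279 - 0.9279) = 0.9279
  grad(y) = 13.1348, v = y - alpha*grad = 0.5549
  prox(v) = soft_thresh(0.5549, 0.0517) = 0.5032
Iteration 2: beta = 0.3333, y = 0.5032 + 0.3333*(0.5032 - 0.9279) = 0.3616
  grad(y) = 6.3393, v = y - alpha*grad = 0.1816
  prox(v) = soft_thresh(0.1816, 0.0517) = 0.1299
Iteration 3: beta = 0.5, y = 0.1299 + 0.5*(0.1299 - 0.5032) = -0.0568
  grad(y) = 1.3189, v = y - alpha*grad = -0.0942
  prox(v) = soft_thresh(-0.0942, 0.0517) = -0.0425
Iteration 4: beta = 0.6, y = -0.0425 + 0.6*(-0.0425 - 0.1299) = -0.146
  grad(y) = 0.2482, v = y - alpha*grad = -0.153
  prox(v) = soft_thresh(-0.153, 0.0517) = -0.1013
f(x_4) = 6*(-0.1013)^2 + 2*(-0.1013) + 1.82*|-0.1013| = 0.0434


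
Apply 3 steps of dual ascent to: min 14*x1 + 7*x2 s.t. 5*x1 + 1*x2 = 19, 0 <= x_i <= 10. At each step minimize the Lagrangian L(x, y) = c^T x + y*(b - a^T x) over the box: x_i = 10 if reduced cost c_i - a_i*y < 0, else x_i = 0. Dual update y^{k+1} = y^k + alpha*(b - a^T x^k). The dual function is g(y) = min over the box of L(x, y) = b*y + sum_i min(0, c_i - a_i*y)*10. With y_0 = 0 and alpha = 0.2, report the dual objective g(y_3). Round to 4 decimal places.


Dual ascent for LP: min 14*x1 + 7*x2, 5*x1 + 1*x2 = 19, 0 <= x_i <= 10
Step 1: y^k = 0.0, reduced costs: (14.0, 7.0)
  x^k = (0.0, 0.0), subgradient = b - a^T x = 19.0
  y^{k+1} = 0.0 + 0.2*19.0 = 3.8
Step 2: y^k = 3.8, reduced costs: (-5.0, 3.2)
  x^k = (10.0, 0.0), subgradient = b - a^T x = -31.0
  y^{k+1} = 3.8 + 0.2*-31.0 = -2.4
Step 3: y^k = -2.4, reduced costs: (26.0, 9.4)
  x^k = (0.0, 0.0), subgradient = b - a^T x = 19.0
  y^{k+1} = -2.4 + 0.2*19.0 = 1.4
Dual objective at y_3 = 1.4: reduced costs (7.0, 5.6), box minimizer x = (0.0, 0.0)
g(y_3) = b*y + (c1 - a1*y)*x1 + (c2 - a2*y)*x2 = 19*1.4 + 7.0*0.0 + 5.6*0.0 = 26.6 + 0.0 + 0.0 = 26.6


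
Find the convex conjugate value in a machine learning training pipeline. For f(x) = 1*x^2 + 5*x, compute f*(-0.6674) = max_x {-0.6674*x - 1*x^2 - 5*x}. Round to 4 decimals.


f*(y) = sup_x {y*x - a*x^2 - b*x} = sup_x {(y-b)*x - a*x^2}
FOC: (y - b) - 2a*x = 0 => x* = (y - b)/(2a)
x* = (-0.6674 - 5)/(2*1) = -2.8337
f*(-0.6674) = (y-b)^2/(4a) = (-0.6674 - 5)^2/(4*1)
= 32.1194/4 = 8.0299


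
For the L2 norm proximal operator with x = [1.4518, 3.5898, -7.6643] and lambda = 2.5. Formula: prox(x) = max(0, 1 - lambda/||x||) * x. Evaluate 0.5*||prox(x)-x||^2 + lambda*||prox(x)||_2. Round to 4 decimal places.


Step 1: Compute ||x||.
||x|| = 8.587
Step 2: Compute scaling factor.
scale = max(0, 1 - 2.5/8.587) = 0.7089
Step 3: prox(x) = [1.0291, 2.5447, -5.4329]
||prox(x)|| = 6.087
Step 4: Proximal objective.
0.5*||prox-x||^2 = 3.125
lambda*||prox|| = 15.2175
Total = 18.3424


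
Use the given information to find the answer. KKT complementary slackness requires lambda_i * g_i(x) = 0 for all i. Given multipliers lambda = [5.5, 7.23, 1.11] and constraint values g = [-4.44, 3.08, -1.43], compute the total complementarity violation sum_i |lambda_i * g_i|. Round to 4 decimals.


KKT complementary slackness check:
lambda_1 * g_1 = 5.5 * -4.44 = -24.42
lambda_2 * g_2 = 7.23 * 3.08 = 22.2684
lambda_3 * g_3 = 1.11 * -1.43 = -1.5873
Total violation = 24.42 + 22.2684 + 1.5873 = 48.2757


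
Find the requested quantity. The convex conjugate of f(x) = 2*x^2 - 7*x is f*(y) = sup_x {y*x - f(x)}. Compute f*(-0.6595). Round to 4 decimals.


f*(y) = sup_x {y*x - a*x^2 - b*x} = sup_x {(y-b)*x - a*x^2}
FOC: (y - b) - 2a*x = 0 => x* = (y - b)/(2a)
x* = (-0.6595 + 7)/(2*2) = 1.5851
f*(-0.6595) = (y-b)^2/(4a) = (-0.6595 + 7)^2/(4*2)
= 40.2019/8 = 5.0252


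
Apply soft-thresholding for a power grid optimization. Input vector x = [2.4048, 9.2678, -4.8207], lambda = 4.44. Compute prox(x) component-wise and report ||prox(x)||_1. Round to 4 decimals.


Soft-thresholding with lambda = 4.44:
prox(2.4048) = sign(2.4048)*max(|2.4048| - 4.44, 0) = 0.0
prox(9.2678) = sign(9.2678)*max(|9.2678| - 4.44, 0) = 4.8278
prox(-4.8207) = sign(-4.8207)*max(|-4.8207| - 4.44, 0) = -0.3807
prox(x) = [0.0, 4.8278, -0.3807]
||prox(x)||_1 = 0.0 + 4.8278 + 0.3807 = 5.2085


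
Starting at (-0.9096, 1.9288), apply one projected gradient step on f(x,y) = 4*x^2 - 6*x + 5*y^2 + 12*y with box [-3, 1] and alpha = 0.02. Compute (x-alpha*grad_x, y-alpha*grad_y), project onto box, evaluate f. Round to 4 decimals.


Step 1: Compute gradient at (-0.9096, 1.9288).
grad_x = 2*4*-0.9096 - 6 = -13.2768
grad_y = 2*5*1.9288 + 12 = 31.288
Step 2: Gradient step.
x_raw = -0.9096 - 0.02*-13.2768 = -0.6441
y_raw = 1.9288 - 0.02*31.288 = 1.303
Step 3: Project onto [-3, 1].
x_proj = clip(-0.6441) = -0.6441
y_proj = clip(1.303) = 1.0
Step 4: Evaluate f.
f(-0.6441, 1.0) = 22.5237


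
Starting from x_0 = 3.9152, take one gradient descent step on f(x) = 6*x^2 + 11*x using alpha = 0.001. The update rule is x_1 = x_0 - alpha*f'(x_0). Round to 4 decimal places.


We compute the gradient at x_0 and apply the update.
f'(x) = 12*x + 11
f'(3.9152) = 12*3.9152 + 11 = 57.9824
x_1 = 3.9152 - 0.001*57.9824 = 3.8572


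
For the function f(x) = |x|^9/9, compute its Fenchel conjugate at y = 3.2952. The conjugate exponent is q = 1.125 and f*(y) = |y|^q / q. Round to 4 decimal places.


The conjugate exponent q satisfies 1/p + 1/q = 1.
p = 9, so q = 9/(9 - 1) = 1.125
|y|^q = 3.2952^1.125 = 3.8249
f*(3.2952) = 3.8249 / 1.125 = 3.3999


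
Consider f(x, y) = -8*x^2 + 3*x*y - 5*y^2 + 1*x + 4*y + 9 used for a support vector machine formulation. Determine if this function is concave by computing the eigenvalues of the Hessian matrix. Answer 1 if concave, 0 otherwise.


The Hessian of f(x,y) = -8*x^2 + 3*x*y - 5*y^2 + 1*x + 4*y + 9 is:
H = [[-16, 3], [3, -10]]
Trace = -16 - 10 = -26
Determinant = -16*-10 - (3)^2 = 151
Discriminant = (-26)^2 - 4*151 = 72.0
Eigenvalues: lambda_1 = -17.2426, lambda_2 = -8.7574
The function is concave.

1


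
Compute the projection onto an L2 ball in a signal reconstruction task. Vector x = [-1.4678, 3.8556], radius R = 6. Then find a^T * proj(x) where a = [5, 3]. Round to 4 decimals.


Step 1: Compute ||x|| (intermediates to 6 decimals).
||x|| = sqrt((-1.4678)^2 + 3.8556^2) = 4.125541
Step 2: Project.
Since ||x|| <= R, proj = x (no scaling needed).
proj(x) = [-1.4678, 3.8556]
Step 3: Dot product.
a^T * proj(x) = 5*(-1.4678) + 3*3.8556 = 4.2278


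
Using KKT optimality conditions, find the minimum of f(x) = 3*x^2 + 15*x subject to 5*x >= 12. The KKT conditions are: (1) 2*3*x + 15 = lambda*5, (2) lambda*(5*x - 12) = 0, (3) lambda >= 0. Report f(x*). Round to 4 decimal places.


Step 1: Try lambda = 0 (constraint inactive).
x_unc = -15/(2*3) = -2.5
Check: 5*-2.5 = -12.5 < 12 -- violated!
Step 2: Constraint must be active: 5*x = 12
x* = 12/5 = 2.4
lambda = (2*3*2.4 + 15)/5 = 5.88
Step 3: Compute optimal value.
f(x*) = 3*2.4^2 + 15*2.4 = 53.28


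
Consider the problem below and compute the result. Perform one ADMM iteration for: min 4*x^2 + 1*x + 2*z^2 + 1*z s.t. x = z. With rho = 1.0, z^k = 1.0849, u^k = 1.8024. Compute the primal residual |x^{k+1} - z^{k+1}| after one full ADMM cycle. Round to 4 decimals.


ADMM iteration with rho = 1.0, z^k = 1.0849, u^k = 1.8024
Step 1: x-update.
Minimize 4*x^2 + 1*x + (1.0/2)*(x - 1.0849 + 1.8024)^2
FOC: (2*4 + 1.0)*x = -1 + 1.0*(1.0849 - 1.8024)
x^{k+1} = -0.1908
Step 2: z-update.
Minimize 2*z^2 + 1*z + (1.0/2)*(-0.1908 - z + 1.8024)^2
FOC: (2*2 + 1.0)*z = -1 + 1.0*(-0.1908 + 1.8024)
z^{k+1} = 0.1223
Step 3: u-update.
u^{k+1} = 1.8024 - 0.1908 - 0.1223 = 1.4893
Step 4: Primal residual = |-0.1908 - 0.1223| = 0.3131


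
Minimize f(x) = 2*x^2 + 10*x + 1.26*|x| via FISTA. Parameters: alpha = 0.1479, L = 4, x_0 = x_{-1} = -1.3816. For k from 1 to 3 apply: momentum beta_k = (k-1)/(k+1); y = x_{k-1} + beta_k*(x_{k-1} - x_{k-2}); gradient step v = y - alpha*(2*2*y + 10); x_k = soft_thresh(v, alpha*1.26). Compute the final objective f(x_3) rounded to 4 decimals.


FISTA on f(x) = 2*x^2 + 10*x + 1.26*|x|
L = 4, alpha = 0.1479
Iteration 1: beta = 0.0, y = -1.3816 + 0.0*(-1.3816 + 1.3816) = -1.3816
  grad(y) = 4.4736, v = y - alpha*grad = -2.0432
  prox(v) = soft_thresh(-2.0432, 0.1864) = -1.8569
Iteration 2: beta = 0.3333, y = -1.8569 + 0.3333*(-1.8569 + 1.3816) = -2.0153
  grad(y) = 1.9387, v = y - alpha*grad = -2.3021
  prox(v) = soft_thresh(-2.3021, 0.1864) = -2.1157
Iteration 3: beta = 0.5, y = -2.1157 + 0.5*(-2.1157 + 1.8569) = -2.2451
  grad(y) = 1.0196, v = y - alpha*grad = -2.3959
  prox(v) = soft_thresh(-2.3959, 0.1864) = -2.2095
f(x_3) = 2*(-2.2095)^2 + 10*(-2.2095) + 1.26*|-2.2095| = -9.5472


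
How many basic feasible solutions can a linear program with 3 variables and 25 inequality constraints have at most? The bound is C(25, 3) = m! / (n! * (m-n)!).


Each vertex corresponds to some choice of n active constraints out of m, so the number of vertices is at most C(m, n) = m! / (n!(m-n)!).
m = 25, n = 3
Numerator: 25 * 24 * 23
Denominator: 3! = 6
C(25, 3) = 2300


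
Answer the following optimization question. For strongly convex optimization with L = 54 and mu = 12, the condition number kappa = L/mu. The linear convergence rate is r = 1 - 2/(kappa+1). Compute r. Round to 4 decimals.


Step 1: Compute the condition number.
kappa = L/mu = 54/12 = 4.5
Step 2: Compute the convergence rate.
r = 1 - 2/(kappa + 1) = 1 - 2*mu/(L + mu) = (L - mu)/(L + mu) = 42/66 = 0.6364


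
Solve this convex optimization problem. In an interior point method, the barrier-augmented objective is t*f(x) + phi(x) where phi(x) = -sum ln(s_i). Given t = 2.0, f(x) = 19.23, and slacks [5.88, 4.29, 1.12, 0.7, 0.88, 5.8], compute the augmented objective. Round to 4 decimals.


Step 1: Compute log-barrier.
ln values: [1.7716, 1.4563, 0.1133, -0.3567, -0.1278, 1.7579]
phi = -(1.7716 + 1.4563 + 0.1133 - 0.3567 - 0.1278 + 1.7579) = -4.6145
Step 2: Compute augmented objective.
t*f(x) = 2.0*19.23 = 38.46
Total = 38.46 - 4.6145 = 33.8455


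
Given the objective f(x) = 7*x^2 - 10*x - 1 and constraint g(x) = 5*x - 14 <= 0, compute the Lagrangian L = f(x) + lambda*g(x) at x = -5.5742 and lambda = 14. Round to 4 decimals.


Step 1: Evaluate f(x).
f(-5.5742) = 7*(-5.5742)^2 - 10*(-5.5742) - 1 = 272.2439
Step 2: Evaluate g(x).
g(-5.5742) = 5*-5.5742 - 14 = -41.871
Step 3: Compute Lagrangian.
L = 272.2439 + 14*-41.871 = -313.9501


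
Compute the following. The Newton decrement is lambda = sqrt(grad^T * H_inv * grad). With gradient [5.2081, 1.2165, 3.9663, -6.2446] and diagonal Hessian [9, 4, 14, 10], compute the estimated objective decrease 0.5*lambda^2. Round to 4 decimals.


Step 1: H is diagonal, so H^(-1) * g = [0.5787, 0.3041, 0.2833, -0.6245].
Step 2: g^T H^(-1) g = sum_i g_i^2 / H_ii
  = (5.2081)^2/9 + (1.2165)^2/4 + (3.9663)^2/14 + (-6.2446)^2/10
  = 3.0138 + 0.37 + 1.1237 + 3.8995 = 8.407
Step 3: Objective decrease = 0.5 * g^T H^(-1) g = 4.2035


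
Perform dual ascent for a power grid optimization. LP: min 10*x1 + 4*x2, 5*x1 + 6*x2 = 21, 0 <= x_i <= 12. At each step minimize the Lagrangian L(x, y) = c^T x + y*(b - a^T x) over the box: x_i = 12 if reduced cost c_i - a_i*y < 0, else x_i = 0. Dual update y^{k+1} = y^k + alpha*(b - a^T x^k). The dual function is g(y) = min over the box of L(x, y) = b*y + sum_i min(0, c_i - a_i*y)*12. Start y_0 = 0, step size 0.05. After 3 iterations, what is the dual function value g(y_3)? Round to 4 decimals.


Dual ascent for LP: min 10*x1 + 4*x2, 5*x1 + 6*x2 = 21, 0 <= x_i <= 12
Step 1: y^k = 0.0, reduced costs: (10.0, 4.0)
  x^k = (0.0, 0.0), subgradient = b - a^T x = 21.0
  y^{k+1} = 0.0 + 0.05*21.0 = 1.05
Step 2: y^k = 1.05, reduced costs: (4.75, -2.3)
  x^k = (0.0, 12.0), subgradient = b - a^T x = -51.0
  y^{k+1} = 1.05 + 0.05*-51.0 = -1.5
Step 3: y^k = -1.5, reduced costs: (17.5, 13.0)
  x^k = (0.0, 0.0), subgradient = b - a^T x = 21.0
  y^{k+1} = -1.5 + 0.05*21.0 = -0.45
Dual objective at y_3 = -0.45: reduced costs (12.25, 6.7), box minimizer x = (0.0, 0.0)
g(y_3) = b*y + (c1 - a1*y)*x1 + (c2 - a2*y)*x2 = 21*(-0.45) + 12.25*0.0 + 6.7*0.0 = -9.45 + 0.0 + 0.0 = -9.45


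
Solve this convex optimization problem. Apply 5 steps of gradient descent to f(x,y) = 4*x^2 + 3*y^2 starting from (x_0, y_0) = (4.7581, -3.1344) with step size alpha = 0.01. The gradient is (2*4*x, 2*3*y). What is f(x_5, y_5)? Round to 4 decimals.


Gradient descent on f(x,y) = 4*x^2 + 3*y^2.
Starting point: (4.7581, -3.1344), alpha = 0.01
Step 1: grad_x = 2*4*4.7581 = 38.0648, grad_y = 2*3*-3.1344 = -18.8064
  x_1 = 4.7581 - 0.01*38.0648 = 4.3775
  y_1 = -3.1344 - 0.01*-18.8064 = -2.9463
Step 2: grad_x = 2*4*4.3775 = 35.0196, grad_y = 2*3*-2.9463 = -17.678
  x_2 = 4.3775 - 0.01*35.0196 = 4.0273
  y_2 = -2.9463 - 0.01*-17.678 = -2.7696
Step 3: grad_x = 2*4*4.0273 = 32.218, grad_y = 2*3*-2.7696 = -16.6173
  x_3 = 4.0273 - 0.01*32.218 = 3.7051
  y_3 = -2.7696 - 0.01*-16.6173 = -2.6034
Step 4: grad_x = 2*4*3.7051 = 29.6406, grad_y = 2*3*-2.6034 = -15.6203
  x_4 = 3.7051 - 0.01*29.6406 = 3.4087
  y_4 = -2.6034 - 0.01*-15.6203 = -2.4472
Step 5: grad_x = 2*4*3.4087 = 27.2694, grad_y = 2*3*-2.4472 = -14.6831
  x_5 = 3.4087 - 0.01*27.2694 = 3.136
  y_5 = -2.4472 - 0.01*-14.6831 = -2.3003
f(3.136, -2.3003) = 4*3.136^2 + 3*(-2.3003)^2 = 55.2122


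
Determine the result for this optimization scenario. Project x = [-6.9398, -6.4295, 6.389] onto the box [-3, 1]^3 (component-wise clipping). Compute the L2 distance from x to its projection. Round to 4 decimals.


Project each component onto [-3, 1].
clip(-6.9398) = -3.0, clip(-6.4295) = -3.0, clip(6.389) = 1.0
Projection = [-3.0, -3.0, 1.0]
Squared diffs: [15.522, 11.7615, 29.0413]
Distance = sqrt(56.3248) = 7.505


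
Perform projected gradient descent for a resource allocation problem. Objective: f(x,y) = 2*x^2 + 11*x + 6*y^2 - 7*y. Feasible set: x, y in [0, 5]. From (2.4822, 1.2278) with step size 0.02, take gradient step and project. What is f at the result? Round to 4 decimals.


Step 1: Compute gradient at (2.4822, 1.2278).
grad_x = 2*2*2.4822 + 11 = 20.9288
grad_y = 2*6*1.2278 - 7 = 7.7336
Step 2: Gradient step.
x_raw = 2.4822 - 0.02*20.9288 = 2.0636
y_raw = 1.2278 - 0.02*7.7336 = 1.0731
Step 3: Project onto [0, 5].
x_proj = clip(2.0636) = 2.0636
y_proj = clip(1.0731) = 1.0731
Step 4: Evaluate f.
f(2.0636, 1.0731) = 30.6147


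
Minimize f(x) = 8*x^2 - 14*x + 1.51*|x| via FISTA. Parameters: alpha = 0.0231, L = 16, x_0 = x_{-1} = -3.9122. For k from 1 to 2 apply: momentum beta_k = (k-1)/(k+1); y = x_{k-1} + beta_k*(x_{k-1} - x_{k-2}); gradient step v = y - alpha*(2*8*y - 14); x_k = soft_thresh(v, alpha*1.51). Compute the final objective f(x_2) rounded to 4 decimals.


FISTA on f(x) = 8*x^2 - 14*x + 1.51*|x|
L = 16, alpha = 0.0231
Iteration 1: beta = 0.0, y = -3.9122 + 0.0*(-3.9122 + 3.9122) = -3.9122
  grad(y) = -76.5952, v = y - alpha*grad = -2.1429
  prox(v) = soft_thresh(-2.1429, 0.0349) = -2.108
Iteration 2: beta = 0.3333, y = -2.108 + 0.3333*(-2.108 + 3.9122) = -1.5066
  grad(y) = -38.105, v = y - alpha*grad = -0.6263
  prox(v) = soft_thresh(-0.6263, 0.0349) = -0.5915
f(x_2) = 8*(-0.5915)^2 - 14*(-0.5915) + 1.51*|-0.5915| = 11.972


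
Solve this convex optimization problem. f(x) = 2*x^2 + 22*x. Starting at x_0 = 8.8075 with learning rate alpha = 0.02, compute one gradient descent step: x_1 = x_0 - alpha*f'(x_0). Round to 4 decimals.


We compute the gradient at x_0 and apply the update.
f'(x) = 4*x + 22
f'(8.8075) = 4*8.8075 + 22 = 57.23
x_1 = 8.8075 - 0.02*57.23 = 7.6629


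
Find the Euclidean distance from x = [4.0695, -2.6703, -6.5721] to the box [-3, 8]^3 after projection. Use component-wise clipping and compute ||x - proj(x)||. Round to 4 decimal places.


Project each component onto [-3, 8].
clip(4.0695) = 4.0695, clip(-2.6703) = -2.6703, clip(-6.5721) = -3.0
Projection = [4.0695, -2.6703, -3.0]
Squared diffs: [0.0, 0.0, 12.7599]
Distance = sqrt(12.7599) = 3.5721


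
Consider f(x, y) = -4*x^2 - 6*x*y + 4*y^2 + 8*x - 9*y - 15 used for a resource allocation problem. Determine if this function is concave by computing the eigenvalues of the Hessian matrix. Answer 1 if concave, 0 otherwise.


The Hessian of f(x,y) = -4*x^2 - 6*x*y + 4*y^2 + 8*x - 9*y - 15 is:
H = [[-8, -6], [-6, 8]]
Trace = -8 + 8 = 0
Determinant = -8*8 - (-6)^2 = -100
Discriminant = (0)^2 - 4*-100 = 400.0
Eigenvalues: lambda_1 = -10.0, lambda_2 = 10.0
The function is not concave.

0


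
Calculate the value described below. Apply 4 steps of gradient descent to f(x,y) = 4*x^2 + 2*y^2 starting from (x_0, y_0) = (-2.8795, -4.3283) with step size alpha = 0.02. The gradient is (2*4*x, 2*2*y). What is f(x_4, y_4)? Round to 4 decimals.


Gradient descent on f(x,y) = 4*x^2 + 2*y^2.
Starting point: (-2.8795, -4.3283), alpha = 0.02
Step 1: grad_x = 2*4*-2.8795 = -23.036, grad_y = 2*2*-4.3283 = -17.3132
  x_1 = -2.8795 - 0.02*-23.036 = -2.4188
  y_1 = -4.3283 - 0.02*-17.3132 = -3.982
Step 2: grad_x = 2*4*-2.4188 = -19.3502, grad_y = 2*2*-3.982 = -15.9281
  x_2 = -2.4188 - 0.02*-19.3502 = -2.0318
  y_2 = -3.982 - 0.02*-15.9281 = -3.6635
Step 3: grad_x = 2*4*-2.0318 = -16.2542, grad_y = 2*2*-3.6635 = -14.6539
  x_3 = -2.0318 - 0.02*-16.2542 = -1.7067
  y_3 = -3.6635 - 0.02*-14.6539 = -3.3704
Step 4: grad_x = 2*4*-1.7067 = -13.6535, grad_y = 2*2*-3.3704 = -13.4816
  x_4 = -1.7067 - 0.02*-13.6535 = -1.4336
  y_4 = -3.3704 - 0.02*-13.4816 = -3.1008
f(-1.4336, -3.1008) = 4*(-1.4336)^2 + 2*(-3.1008)^2 = 27.4505


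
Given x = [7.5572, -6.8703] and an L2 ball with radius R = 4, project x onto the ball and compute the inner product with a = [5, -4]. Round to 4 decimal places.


Step 1: Compute ||x|| (intermediates to 6 decimals).
||x|| = sqrt(7.5572^2 + (-6.8703)^2) = 10.213339
Step 2: Project.
Since ||x|| > R, scale = R/||x|| = 4/10.213339 = 0.391645, proj(x) = scale * x
proj(x) = [2.95974, -2.690719]
Step 3: Dot product.
a^T * proj(x) = 5*2.95974 - 4*(-2.690719) = 25.5616


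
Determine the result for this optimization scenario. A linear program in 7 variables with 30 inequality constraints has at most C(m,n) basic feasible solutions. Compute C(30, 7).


Each vertex corresponds to some choice of n active constraints out of m, so the number of vertices is at most C(m, n) = m! / (n!(m-n)!).
m = 30, n = 7
Numerator: 30 * 29 * 28 * 27 * 26 * 25 * 24
Denominator: 7! = 5040
C(30, 7) = 2035800


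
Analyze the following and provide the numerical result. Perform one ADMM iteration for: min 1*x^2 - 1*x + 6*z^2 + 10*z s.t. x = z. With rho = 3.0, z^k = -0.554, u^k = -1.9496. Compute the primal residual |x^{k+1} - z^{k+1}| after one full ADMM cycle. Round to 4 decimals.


ADMM iteration with rho = 3.0, z^k = -0.554, u^k = -1.9496
Step 1: x-update.
Minimize 1*x^2 - 1*x + (3.0/2)*(x + 0.554 - 1.9496)^2
FOC: (2*1 + 3.0)*x = 1 + 3.0*(-0.554 + 1.9496)
x^{k+1} = 1.0374
Step 2: z-update.
Minimize 6*z^2 + 10*z + (3.0/2)*(1.0374 - z - 1.9496)^2
FOC: (2*6 + 3.0)*z = -10 + 3.0*(1.0374 - 1.9496)
z^{k+1} = -0.8491
Step 3: u-update.
u^{k+1} = -1.9496 + 1.0374 + 0.8491 = -0.0631
Step 4: Primal residual = |1.0374 + 0.8491| = 1.8865


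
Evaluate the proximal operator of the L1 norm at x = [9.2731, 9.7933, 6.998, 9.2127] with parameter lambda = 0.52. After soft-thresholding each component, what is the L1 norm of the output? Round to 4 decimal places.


Soft-thresholding with lambda = 0.52:
prox(9.2731) = sign(9.2731)*max(|9.2731| - 0.52, 0) = 8.7531
prox(9.7933) = sign(9.7933)*max(|9.7933| - 0.52, 0) = 9.2733
prox(6.998) = sign(6.998)*max(|6.998| - 0.52, 0) = 6.478
prox(9.2127) = sign(9.2127)*max(|9.2127| - 0.52, 0) = 8.6927
prox(x) = [8.7531, 9.2733, 6.478, 8.6927]
||prox(x)||_1 = 8.7531 + 9.2733 + 6.478 + 8.6927 = 33.1971


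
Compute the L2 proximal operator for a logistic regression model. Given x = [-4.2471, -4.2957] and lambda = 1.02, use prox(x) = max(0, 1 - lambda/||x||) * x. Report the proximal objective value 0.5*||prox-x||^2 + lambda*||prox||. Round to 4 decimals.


Step 1: Compute ||x||.
||x|| = 6.0408
Step 2: Compute scaling factor.
scale = max(0, 1 - 1.02/6.0408) = 0.8311
Step 3: prox(x) = [-3.53, -3.5704]
||prox(x)|| = 5.0208
Step 4: Proximal objective.
0.5*||prox-x||^2 = 0.5202
lambda*||prox|| = 5.1212
Total = 5.6414


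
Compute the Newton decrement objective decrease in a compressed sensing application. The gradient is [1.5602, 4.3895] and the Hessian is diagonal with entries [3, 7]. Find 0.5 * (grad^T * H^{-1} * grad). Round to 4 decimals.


Step 1: H is diagonal, so H^(-1) * g = [0.5201, 0.6271].
Step 2: g^T H^(-1) g = sum_i g_i^2 / H_ii
  = (1.5602)^2/3 + (4.3895)^2/7
  = 0.8114 + 2.7525 = 3.5639
Step 3: Objective decrease = 0.5 * g^T H^(-1) g = 1.782


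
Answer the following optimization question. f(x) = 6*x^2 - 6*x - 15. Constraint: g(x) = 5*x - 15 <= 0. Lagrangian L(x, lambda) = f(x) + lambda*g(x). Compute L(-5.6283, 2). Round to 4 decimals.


Step 1: Evaluate f(x).
f(-5.6283) = 6*(-5.6283)^2 - 6*(-5.6283) - 15 = 208.8364
Step 2: Evaluate g(x).
g(-5.6283) = 5*-5.6283 - 15 = -43.1415
Step 3: Compute Lagrangian.
L = 208.8364 + 2*-43.1415 = 122.5534


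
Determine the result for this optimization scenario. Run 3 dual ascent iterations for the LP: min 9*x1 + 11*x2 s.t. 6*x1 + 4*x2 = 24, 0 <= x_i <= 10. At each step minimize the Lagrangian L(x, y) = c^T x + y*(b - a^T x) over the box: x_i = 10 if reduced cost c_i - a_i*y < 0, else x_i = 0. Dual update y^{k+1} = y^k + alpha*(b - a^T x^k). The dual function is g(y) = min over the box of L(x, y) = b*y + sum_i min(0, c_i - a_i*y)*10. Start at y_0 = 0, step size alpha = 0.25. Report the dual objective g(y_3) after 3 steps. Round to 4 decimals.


Dual ascent for LP: min 9*x1 + 11*x2, 6*x1 + 4*x2 = 24, 0 <= x_i <= 10
Step 1: y^k = 0.0, reduced costs: (9.0, 11.0)
  x^k = (0.0, 0.0), subgradient = b - a^T x = 24.0
  y^{k+1} = 0.0 + 0.25*24.0 = 6.0
Step 2: y^k = 6.0, reduced costs: (-27.0, -13.0)
  x^k = (10.0, 10.0), subgradient = b - a^T x = -76.0
  y^{k+1} = 6.0 + 0.25*-76.0 = -13.0
Step 3: y^k = -13.0, reduced costs: (87.0, 63.0)
  x^k = (0.0, 0.0), subgradient = b - a^T x = 24.0
  y^{k+1} = -13.0 + 0.25*24.0 = -7.0
Dual objective at y_3 = -7.0: reduced costs (51.0, 39.0), box minimizer x = (0.0, 0.0)
g(y_3) = b*y + (c1 - a1*y)*x1 + (c2 - a2*y)*x2 = 24*(-7.0) + 51.0*0.0 + 39.0*0.0 = -168.0 + 0.0 + 0.0 = -168.0


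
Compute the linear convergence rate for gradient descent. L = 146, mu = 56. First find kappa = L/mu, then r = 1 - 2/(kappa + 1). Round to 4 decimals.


Step 1: Compute the condition number.
kappa = L/mu = 146/56 = 2.6071
Step 2: Compute the convergence rate.
r = 1 - 2/(kappa + 1) = 1 - 2*mu/(L + mu) = (L - mu)/(L + mu) = 90/202 = 0.4455


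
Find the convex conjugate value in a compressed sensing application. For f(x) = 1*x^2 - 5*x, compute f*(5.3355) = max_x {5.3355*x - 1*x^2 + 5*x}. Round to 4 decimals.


f*(y) = sup_x {y*x - a*x^2 - b*x} = sup_x {(y-b)*x - a*x^2}
FOC: (y - b) - 2a*x = 0 => x* = (y - b)/(2a)
x* = (5.3355 + 5)/(2*1) = 5.1678
f*(5.3355) = (y-b)^2/(4a) = (5.3355 + 5)^2/(4*1)
= 106.8226/4 = 26.7056


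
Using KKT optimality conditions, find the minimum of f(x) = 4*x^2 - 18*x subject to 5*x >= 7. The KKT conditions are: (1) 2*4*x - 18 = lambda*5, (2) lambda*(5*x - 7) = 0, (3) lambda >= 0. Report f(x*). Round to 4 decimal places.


Step 1: Try lambda = 0 (constraint inactive).
Stationarity: 2*4*x - 18 = 0
x* = 18/(2*4) = 2.25
Check constraint: 5*2.25 = 11.25 >= 7 -- satisfied.
Step 2: Compute optimal value.
f(x*) = 4*2.25^2 - 18*2.25 = -20.25


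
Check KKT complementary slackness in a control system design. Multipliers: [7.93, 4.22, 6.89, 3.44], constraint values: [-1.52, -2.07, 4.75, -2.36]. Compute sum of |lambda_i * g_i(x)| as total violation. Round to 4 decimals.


KKT complementary slackness check:
lambda_1 * g_1 = 7.93 * -1.52 = -12.0536
lambda_2 * g_2 = 4.22 * -2.07 = -8.7354
lambda_3 * g_3 = 6.89 * 4.75 = 32.7275
lambda_4 * g_4 = 3.44 * -2.36 = -8.1184
Total violation = 12.0536 + 8.7354 + 32.7275 + 8.1184 = 61.6349


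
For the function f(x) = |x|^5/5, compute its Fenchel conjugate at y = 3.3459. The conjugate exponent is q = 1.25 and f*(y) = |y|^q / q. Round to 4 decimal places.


The conjugate exponent q satisfies 1/p + 1/q = 1.
p = 5, so q = 5/(5 - 1) = 1.25
|y|^q = 3.3459^1.25 = 4.5252
f*(3.3459) = 4.5252 / 1.25 = 3.6202


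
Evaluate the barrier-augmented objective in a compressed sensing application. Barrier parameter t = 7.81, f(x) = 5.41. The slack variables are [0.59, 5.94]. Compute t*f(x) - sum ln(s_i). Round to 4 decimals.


Step 1: Compute log-barrier.
ln values: [-0.5276, 1.7817]
phi = -(-0.5276 + 1.7817) = -1.2541
Step 2: Compute augmented objective.
t*f(x) = 7.81*5.41 = 42.2521
Total = 42.2521 - 1.2541 = 40.998


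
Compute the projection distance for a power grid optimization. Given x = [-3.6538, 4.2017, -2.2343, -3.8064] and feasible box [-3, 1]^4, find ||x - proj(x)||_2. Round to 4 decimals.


Project each component onto [-3, 1].
clip(-3.6538) = -3.0, clip(4.2017) = 1.0, clip(-2.2343) = -2.2343, clip(-3.8064) = -3.0
Projection = [-3.0, 1.0, -2.2343, -3.0]
Squared diffs: [0.4275, 10.2509, 0.0, 0.6503]
Distance = sqrt(11.3287) = 3.3658


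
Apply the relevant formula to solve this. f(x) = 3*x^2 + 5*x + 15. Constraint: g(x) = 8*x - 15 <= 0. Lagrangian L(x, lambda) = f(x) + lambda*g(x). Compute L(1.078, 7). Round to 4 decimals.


Step 1: Evaluate f(x).
f(1.078) = 3*1.078^2 + 5*1.078 + 15 = 23.8763
Step 2: Evaluate g(x).
g(1.078) = 8*1.078 - 15 = -6.376
Step 3: Compute Lagrangian.
L = 23.8763 + 7*-6.376 = -20.7557


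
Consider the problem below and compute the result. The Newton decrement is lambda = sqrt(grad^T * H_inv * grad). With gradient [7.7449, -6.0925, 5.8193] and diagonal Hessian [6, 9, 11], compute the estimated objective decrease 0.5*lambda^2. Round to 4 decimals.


Step 1: H is diagonal, so H^(-1) * g = [1.2908, -0.6769, 0.529].
Step 2: g^T H^(-1) g = sum_i g_i^2 / H_ii
  = (7.7449)^2/6 + (-6.0925)^2/9 + (5.8193)^2/11
  = 9.9972 + 4.1243 + 3.0786 = 17.2001
Step 3: Objective decrease = 0.5 * g^T H^(-1) g = 8.6


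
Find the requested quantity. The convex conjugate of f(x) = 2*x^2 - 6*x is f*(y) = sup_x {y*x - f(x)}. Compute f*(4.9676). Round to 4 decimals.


f*(y) = sup_x {y*x - a*x^2 - b*x} = sup_x {(y-b)*x - a*x^2}
FOC: (y - b) - 2a*x = 0 => x* = (y - b)/(2a)
x* = (4.9676 + 6)/(2*2) = 2.7419
f*(4.9676) = (y-b)^2/(4a) = (4.9676 + 6)^2/(4*2)
= 120.2882/8 = 15.036


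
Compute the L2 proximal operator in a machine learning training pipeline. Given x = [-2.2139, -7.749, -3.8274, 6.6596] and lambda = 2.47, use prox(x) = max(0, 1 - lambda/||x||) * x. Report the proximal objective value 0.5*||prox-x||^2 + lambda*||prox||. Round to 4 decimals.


Step 1: Compute ||x||.
||x|| = 11.1332
Step 2: Compute scaling factor.
scale = max(0, 1 - 2.47/11.1332) = 0.7781
Step 3: prox(x) = [-1.7227, -6.0298, -2.9783, 5.1821]
||prox(x)|| = 8.6632
Step 4: Proximal objective.
0.5*||prox-x||^2 = 3.0505
lambda*||prox|| = 21.3981
Total = 24.4485


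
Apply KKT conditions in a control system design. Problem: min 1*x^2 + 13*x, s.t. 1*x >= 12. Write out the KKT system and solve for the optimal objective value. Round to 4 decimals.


Step 1: Try lambda = 0 (constraint inactive).
x_unc = -13/(2*1) = -6.5
Check: 1*-6.5 = -6.5 < 12 -- violated!
Step 2: Constraint must be active: 1*x = 12
x* = 12/1 = 12.0
lambda = (2*1*12.0 + 13)/1 = 37.0
Step 3: Compute optimal value.
f(x*) = 1*12.0^2 + 13*12.0 = 300.0


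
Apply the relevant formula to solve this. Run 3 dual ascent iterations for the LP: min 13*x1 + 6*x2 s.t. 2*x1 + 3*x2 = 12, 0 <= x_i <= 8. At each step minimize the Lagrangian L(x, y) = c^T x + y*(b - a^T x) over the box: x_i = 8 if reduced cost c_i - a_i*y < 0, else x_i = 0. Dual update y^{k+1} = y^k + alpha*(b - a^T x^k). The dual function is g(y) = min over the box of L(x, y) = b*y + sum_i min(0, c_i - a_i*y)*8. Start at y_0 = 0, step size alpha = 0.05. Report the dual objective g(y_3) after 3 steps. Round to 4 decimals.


Dual ascent for LP: min 13*x1 + 6*x2, 2*x1 + 3*x2 = 12, 0 <= x_i <= 8
Step 1: y^k = 0.0, reduced costs: (13.0, 6.0)
  x^k = (0.0, 0.0), subgradient = b - a^T x = 12.0
  y^{k+1} = 0.0 + 0.05*12.0 = 0.6
Step 2: y^k = 0.6, reduced costs: (11.8, 4.2)
  x^k = (0.0, 0.0), subgradient = b - a^T x = 12.0
  y^{k+1} = 0.6 + 0.05*12.0 = 1.2
Step 3: y^k = 1.2, reduced costs: (10.6, 2.4)
  x^k = (0.0, 0.0), subgradient = b - a^T x = 12.0
  y^{k+1} = 1.2 + 0.05*12.0 = 1.8
Dual objective at y_3 = 1.8: reduced costs (9.4, 0.6), box minimizer x = (0.0, 0.0)
g(y_3) = b*y + (c1 - a1*y)*x1 + (c2 - a2*y)*x2 = 12*1.8 + 9.4*0.0 + 0.6*0.0 = 21.6 + 0.0 + 0.0 = 21.6


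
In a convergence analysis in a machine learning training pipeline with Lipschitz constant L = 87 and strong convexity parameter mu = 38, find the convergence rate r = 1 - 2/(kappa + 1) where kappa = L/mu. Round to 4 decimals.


Step 1: Compute the condition number.
kappa = L/mu = 87/38 = 2.2895
Step 2: Compute the convergence rate.
r = 1 - 2/(kappa + 1) = 1 - 2*mu/(L + mu) = (L - mu)/(L + mu) = 49/125 = 0.392


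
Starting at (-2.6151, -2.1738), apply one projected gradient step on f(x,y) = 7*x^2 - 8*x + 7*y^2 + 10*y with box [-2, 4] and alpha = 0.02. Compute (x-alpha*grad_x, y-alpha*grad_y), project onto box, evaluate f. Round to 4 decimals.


Step 1: Compute gradient at (-2.6151, -2.1738).
grad_x = 2*7*-2.6151 - 8 = -44.6114
grad_y = 2*7*-2.1738 + 10 = -20.4332
Step 2: Gradient step.
x_raw = -2.6151 - 0.02*-44.6114 = -1.7229
y_raw = -2.1738 - 0.02*-20.4332 = -1.7651
Step 3: Project onto [-2, 4].
x_proj = clip(-1.7229) = -1.7229
y_proj = clip(-1.7651) = -1.7651
Step 4: Evaluate f.
f(-1.7229, -1.7651) = 38.7196


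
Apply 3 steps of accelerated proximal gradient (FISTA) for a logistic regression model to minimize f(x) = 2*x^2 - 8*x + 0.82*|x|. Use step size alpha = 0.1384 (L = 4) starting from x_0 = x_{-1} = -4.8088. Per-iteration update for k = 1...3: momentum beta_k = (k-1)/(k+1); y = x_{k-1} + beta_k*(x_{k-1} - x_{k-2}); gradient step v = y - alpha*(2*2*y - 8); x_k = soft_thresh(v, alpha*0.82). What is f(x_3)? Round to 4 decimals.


FISTA on f(x) = 2*x^2 - 8*x + 0.82*|x|
L = 4, alpha = 0.1384
Iteration 1: beta = 0.0, y = -4.8088 + 0.0*(-4.8088 + 4.8088) = -4.8088
  grad(y) = -27.2352, v = y - alpha*grad = -1.0394
  prox(v) = soft_thresh(-1.0394, 0.1135) = -0.926
Iteration 2: beta = 0.3333, y = -0.926 + 0.3333*(-0.926 + 4.8088) = 0.3683
  grad(y) = -6.5267, v = y - alpha*grad = 1.2716
  prox(v) = soft_thresh(1.2716, 0.1135) = 1.1581
Iteration 3: beta = 0.5, y = 1.1581 + 0.5*(1.1581 + 0.926) = 2.2002
  grad(y) = 0.8007, v = y - alpha*grad = 2.0894
  prox(v) = soft_thresh(2.0894, 0.1135) = 1.9759
f(x_3) = 2*1.9759^2 - 8*1.9759 + 0.82*|1.9759| = -6.3786
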